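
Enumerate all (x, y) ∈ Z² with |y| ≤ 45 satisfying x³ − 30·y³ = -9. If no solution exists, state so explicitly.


The equation is x³ - 30y³ = -9. For fixed y, x³ = 30·y³ − 9, so a solution requires the RHS to be a perfect cube.
Strategy: iterate y from -45 to 45, compute RHS = 30·y³ − 9, and check whether it is a (positive or negative) perfect cube.
Check small values of y:
  y = 0: RHS = -9 is not a perfect cube.
  y = 1: RHS = 21 is not a perfect cube.
  y = -1: RHS = -39 is not a perfect cube.
  y = 2: RHS = 231 is not a perfect cube.
  y = -2: RHS = -249 is not a perfect cube.
  y = 3: RHS = 801 is not a perfect cube.
  y = -3: RHS = -819 is not a perfect cube.
Continuing the search up to |y| = 45 finds no solutions either.
No (x, y) in the scanned range satisfies the equation.

No integer solutions with |y| ≤ 45.


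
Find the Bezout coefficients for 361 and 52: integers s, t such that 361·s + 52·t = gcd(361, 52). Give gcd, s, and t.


Euclidean algorithm on (361, 52) — divide until remainder is 0:
  361 = 6 · 52 + 49
  52 = 1 · 49 + 3
  49 = 16 · 3 + 1
  3 = 3 · 1 + 0
gcd(361, 52) = 1.
Track Bezout coefficients alongside the remainders: start with r₀ = 361 = a·1 + b·0 (s = 1, t = 0) and r₁ = 52 = a·0 + b·1 (s = 0, t = 1); each new remainder r_{k+1} = r_{k-1} − q_k·r_k inherits s_{k+1} = s_{k-1} − q_k·s_k, t_{k+1} = t_{k-1} − q_k·t_k, so r_k = a·s_k + b·t_k at every step:
  q = 6: r = 49, s = 1 − 6·0 = 1, t = 0 − 6·1 = -6  (check: 361·1 + 52·(-6) = 49)
  q = 1: r = 3, s = 0 − 1·1 = -1, t = 1 − 1·(-6) = 7  (check: 361·(-1) + 52·7 = 3)
  q = 16: r = 1, s = 1 − 16·(-1) = 17, t = -6 − 16·7 = -118  (check: 361·17 + 52·(-118) = 1)
The row with r = 1 (the gcd) gives the Bezout coefficients s = 17, t = -118.
Result: 361 · (17) + 52 · (-118) = 1.

gcd(361, 52) = 1; s = 17, t = -118 (check: 361·17 + 52·(-118) = 1).


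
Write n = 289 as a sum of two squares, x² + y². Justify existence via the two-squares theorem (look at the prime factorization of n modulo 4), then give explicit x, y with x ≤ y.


Step 1: Factor n = 289 = 17^2.
Step 2: Check the mod-4 condition on each prime factor: 17 ≡ 1 (mod 4), exponent 2.
All primes ≡ 3 (mod 4) appear to even exponent (or don't appear), so by the two-squares theorem n IS expressible as a sum of two squares.
Step 3: Build a representation. Here n = 17 · 17 is a product of primes ≡ 1 (mod 4). Each prime p ≡ 1 (mod 4) is itself a sum of two squares; find a² by testing p − a² for a perfect square:
  17: 17 − 1² = 16 = 4² ⇒ 17 = 1² + 4².
  Combine using the Brahmagupta–Fibonacci identity (a² + b²)(c² + d²) = (ac − bd)² + (ad + bc)² = (ac + bd)² + (ad − bc)²:
  17 · 17 = 289: from (1² + 4²)(1² + 4²), take (1·1 − 4·4, 1·4 + 4·1) = (1 − 16, 4 + 4) = (-15, 8); dropping signs (only squares matter) gives (15, 8); check 15² + 8² = 225 + 64 = 289 ✓.
Step 4: Order so x ≤ y and verify: 8² + 15² = 64 + 225 = 289 = n. ✓

n = 289 = 8² + 15² (one valid representation with x ≤ y).


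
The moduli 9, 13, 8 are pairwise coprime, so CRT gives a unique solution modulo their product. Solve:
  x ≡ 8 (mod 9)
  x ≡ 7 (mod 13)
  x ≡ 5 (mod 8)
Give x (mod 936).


Moduli 9, 13, 8 are pairwise coprime; by CRT there is a unique solution modulo M = 9 · 13 · 8 = 936.
Solve pairwise, accumulating the modulus:
  Start with x ≡ 8 (mod 9).
  Combine with x ≡ 7 (mod 13): since gcd(9, 13) = 1, we get a unique residue mod 117.
    Write x = 8 + 9·t and substitute into x ≡ 7 (mod 13): 9·t ≡ 7 − 8 = -1 (mod 13).
    Reduce coefficients mod 13: 9·t ≡ 12 (mod 13).
    The inverse of 9 mod 13 is 3 (since 9·3 = 27 = 2·13 + 1), so t ≡ 3·12 = 36 ≡ 10 (mod 13).
    Then x = 8 + 9·10 = 98, valid modulo lcm(9, 13) = 117: x ≡ 98 (mod 117).
  Combine with x ≡ 5 (mod 8): since gcd(117, 8) = 1, we get a unique residue mod 936.
    Write x = 98 + 117·t and substitute into x ≡ 5 (mod 8): 117·t ≡ 5 − 98 = -93 (mod 8).
    Reduce coefficients mod 8: 5·t ≡ 3 (mod 8).
    The inverse of 5 mod 8 is 5 (since 5·5 = 25 = 3·8 + 1), so t ≡ 5·3 = 15 ≡ 7 (mod 8).
    Then x = 98 + 117·7 = 917, valid modulo lcm(117, 8) = 936: x ≡ 917 (mod 936).
Verify: 917 mod 9 = 8 ✓, 917 mod 13 = 7 ✓, 917 mod 8 = 5 ✓.

x ≡ 917 (mod 936).


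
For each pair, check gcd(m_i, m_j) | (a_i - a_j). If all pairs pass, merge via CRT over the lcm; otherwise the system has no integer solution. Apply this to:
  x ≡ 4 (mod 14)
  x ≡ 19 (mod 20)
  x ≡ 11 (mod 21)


Moduli 14, 20, 21 are not pairwise coprime, so CRT works modulo lcm(m_i) when all pairwise compatibility conditions hold.
Pairwise compatibility: gcd(m_i, m_j) must divide a_i - a_j for every pair.
Merge one congruence at a time:
  Start: x ≡ 4 (mod 14).
  Combine with x ≡ 19 (mod 20): gcd(14, 20) = 2, and 19 - 4 = 15 is NOT divisible by 2.
    ⇒ system is inconsistent (no integer solution).

No solution (the system is inconsistent).


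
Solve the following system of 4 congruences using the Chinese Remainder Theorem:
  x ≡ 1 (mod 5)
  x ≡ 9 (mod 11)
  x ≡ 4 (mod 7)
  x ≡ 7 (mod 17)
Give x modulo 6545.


Product of moduli M = 5 · 11 · 7 · 17 = 6545.
Merge one congruence at a time:
  Start: x ≡ 1 (mod 5).
  Combine with x ≡ 9 (mod 11); new modulus lcm = 55.
    Write x = 1 + 5·t and substitute into x ≡ 9 (mod 11): 5·t ≡ 9 − 1 = 8 (mod 11).
    The inverse of 5 mod 11 is 9 (since 5·9 = 45 = 4·11 + 1), so t ≡ 9·8 = 72 ≡ 6 (mod 11).
    Then x = 1 + 5·6 = 31, valid modulo lcm(5, 11) = 55: x ≡ 31 (mod 55).
  Combine with x ≡ 4 (mod 7); new modulus lcm = 385.
    Write x = 31 + 55·t and substitute into x ≡ 4 (mod 7): 55·t ≡ 4 − 31 = -27 (mod 7).
    Reduce coefficients mod 7: 6·t ≡ 1 (mod 7).
    The inverse of 6 mod 7 is 6 (since 6·6 = 36 = 5·7 + 1), so t ≡ 6·1 = 6 ≡ 6 (mod 7).
    Then x = 31 + 55·6 = 361, valid modulo lcm(55, 7) = 385: x ≡ 361 (mod 385).
  Combine with x ≡ 7 (mod 17); new modulus lcm = 6545.
    Write x = 361 + 385·t and substitute into x ≡ 7 (mod 17): 385·t ≡ 7 − 361 = -354 (mod 17).
    Reduce coefficients mod 17: 11·t ≡ 3 (mod 17).
    The inverse of 11 mod 17 is 14 (since 11·14 = 154 = 9·17 + 1), so t ≡ 14·3 = 42 ≡ 8 (mod 17).
    Then x = 361 + 385·8 = 3441, valid modulo lcm(385, 17) = 6545: x ≡ 3441 (mod 6545).
Verify against each original: 3441 mod 5 = 1, 3441 mod 11 = 9, 3441 mod 7 = 4, 3441 mod 17 = 7.

x ≡ 3441 (mod 6545).


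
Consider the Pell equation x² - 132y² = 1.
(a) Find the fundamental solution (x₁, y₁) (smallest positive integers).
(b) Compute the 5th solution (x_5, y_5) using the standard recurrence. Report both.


Step 1: Find the fundamental solution (x₁, y₁) of x² - 132y² = 1.
  Expand √132 as a continued fraction. a₀ = ⌊√132⌋ = 11; iterate m_{k+1} = d_k·a_k − m_k, d_{k+1} = (132 − m_{k+1}²)/d_k, a_{k+1} = ⌊(a₀ + m_{k+1})/d_{k+1}⌋ (starting m₀ = 0, d₀ = 1), with convergents p_k = a_k·p_{k-1} + p_{k-2}, q_k = a_k·q_{k-1} + q_{k-2} (p₋₁ = 1, q₋₁ = 0):
  k = 0: a₀ = 11; p₀/q₀ = 11/1; p₀² − 132·q₀² = 121 − 132 = -11.
  k = 1: m = 11, d = 11, a = ⌊(11 + 11)/11⌋ = 2; p/q = (2·11 + 1)/(2·1 + 0) = 23/2; p² − 132·q² = 529 − 528 = 1.
  The first convergent with p² − 132·q² = 1 gives the fundamental solution (x₁, y₁) = (23, 2).
Step 2: Apply the recurrence (x_{n+1}, y_{n+1}) = (x₁x_n + 132y₁y_n, x₁y_n + y₁x_n) repeatedly.
  From (x_1, y_1) = (23, 2): x_2 = 23·23 + 132·2·2 = 1057; y_2 = 23·2 + 2·23 = 92.
  From (x_2, y_2) = (1057, 92): x_3 = 23·1057 + 132·2·92 = 48599; y_3 = 23·92 + 2·1057 = 4230.
  From (x_3, y_3) = (48599, 4230): x_4 = 23·48599 + 132·2·4230 = 2234497; y_4 = 23·4230 + 2·48599 = 194488.
  From (x_4, y_4) = (2234497, 194488): x_5 = 23·2234497 + 132·2·194488 = 102738263; y_5 = 23·194488 + 2·2234497 = 8942218.
Step 3: Verify x_5² - 132·y_5² = 10555150684257169 - 10555150684257168 = 1 (should be 1). ✓

(x_1, y_1) = (23, 2); (x_5, y_5) = (102738263, 8942218).


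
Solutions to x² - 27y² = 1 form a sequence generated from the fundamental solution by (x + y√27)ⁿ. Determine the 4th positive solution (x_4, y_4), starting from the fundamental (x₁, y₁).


Step 1: Find the fundamental solution (x₁, y₁) of x² - 27y² = 1.
  Expand √27 as a continued fraction. a₀ = ⌊√27⌋ = 5; iterate m_{k+1} = d_k·a_k − m_k, d_{k+1} = (27 − m_{k+1}²)/d_k, a_{k+1} = ⌊(a₀ + m_{k+1})/d_{k+1}⌋ (starting m₀ = 0, d₀ = 1), with convergents p_k = a_k·p_{k-1} + p_{k-2}, q_k = a_k·q_{k-1} + q_{k-2} (p₋₁ = 1, q₋₁ = 0):
  k = 0: a₀ = 5; p₀/q₀ = 5/1; p₀² − 27·q₀² = 25 − 27 = -2.
  k = 1: m = 5, d = 2, a = ⌊(5 + 5)/2⌋ = 5; p/q = (5·5 + 1)/(5·1 + 0) = 26/5; p² − 27·q² = 676 − 675 = 1.
  The first convergent with p² − 27·q² = 1 gives the fundamental solution (x₁, y₁) = (26, 5).
Step 2: Apply the recurrence (x_{n+1}, y_{n+1}) = (x₁x_n + 27y₁y_n, x₁y_n + y₁x_n) repeatedly.
  From (x_1, y_1) = (26, 5): x_2 = 26·26 + 27·5·5 = 1351; y_2 = 26·5 + 5·26 = 260.
  From (x_2, y_2) = (1351, 260): x_3 = 26·1351 + 27·5·260 = 70226; y_3 = 26·260 + 5·1351 = 13515.
  From (x_3, y_3) = (70226, 13515): x_4 = 26·70226 + 27·5·13515 = 3650401; y_4 = 26·13515 + 5·70226 = 702520.
Step 3: Verify x_4² - 27·y_4² = 13325427460801 - 13325427460800 = 1 (should be 1). ✓

(x_1, y_1) = (26, 5); (x_4, y_4) = (3650401, 702520).


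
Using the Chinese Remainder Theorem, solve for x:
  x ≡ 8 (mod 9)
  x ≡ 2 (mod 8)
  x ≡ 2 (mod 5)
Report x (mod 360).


Moduli 9, 8, 5 are pairwise coprime; by CRT there is a unique solution modulo M = 9 · 8 · 5 = 360.
Solve pairwise, accumulating the modulus:
  Start with x ≡ 8 (mod 9).
  Combine with x ≡ 2 (mod 8): since gcd(9, 8) = 1, we get a unique residue mod 72.
    Write x = 8 + 9·t and substitute into x ≡ 2 (mod 8): 9·t ≡ 2 − 8 = -6 (mod 8).
    Reduce coefficients mod 8: 1·t ≡ 2 (mod 8).
    So t ≡ 2 (mod 8).
    Then x = 8 + 9·2 = 26, valid modulo lcm(9, 8) = 72: x ≡ 26 (mod 72).
  Combine with x ≡ 2 (mod 5): since gcd(72, 5) = 1, we get a unique residue mod 360.
    Write x = 26 + 72·t and substitute into x ≡ 2 (mod 5): 72·t ≡ 2 − 26 = -24 (mod 5).
    Reduce coefficients mod 5: 2·t ≡ 1 (mod 5).
    The inverse of 2 mod 5 is 3 (since 2·3 = 6 = 1·5 + 1), so t ≡ 3·1 = 3 ≡ 3 (mod 5).
    Then x = 26 + 72·3 = 242, valid modulo lcm(72, 5) = 360: x ≡ 242 (mod 360).
Verify: 242 mod 9 = 8 ✓, 242 mod 8 = 2 ✓, 242 mod 5 = 2 ✓.

x ≡ 242 (mod 360).


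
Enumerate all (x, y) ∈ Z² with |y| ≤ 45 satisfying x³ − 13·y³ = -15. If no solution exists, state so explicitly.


The equation is x³ - 13y³ = -15. For fixed y, x³ = 13·y³ − 15, so a solution requires the RHS to be a perfect cube.
Strategy: iterate y from -45 to 45, compute RHS = 13·y³ − 15, and check whether it is a (positive or negative) perfect cube.
Check small values of y:
  y = 0: RHS = -15 is not a perfect cube.
  y = 1: RHS = -2 is not a perfect cube.
  y = -1: RHS = -28 is not a perfect cube.
  y = 2: RHS = 89 is not a perfect cube.
  y = -2: RHS = -119 is not a perfect cube.
  y = 3: RHS = 336 is not a perfect cube.
  y = -3: RHS = -366 is not a perfect cube.
Continuing the search up to |y| = 45 finds no solutions either.
No (x, y) in the scanned range satisfies the equation.

No integer solutions with |y| ≤ 45.


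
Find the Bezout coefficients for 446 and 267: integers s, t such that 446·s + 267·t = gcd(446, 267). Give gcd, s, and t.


Euclidean algorithm on (446, 267) — divide until remainder is 0:
  446 = 1 · 267 + 179
  267 = 1 · 179 + 88
  179 = 2 · 88 + 3
  88 = 29 · 3 + 1
  3 = 3 · 1 + 0
gcd(446, 267) = 1.
Track Bezout coefficients alongside the remainders: start with r₀ = 446 = a·1 + b·0 (s = 1, t = 0) and r₁ = 267 = a·0 + b·1 (s = 0, t = 1); each new remainder r_{k+1} = r_{k-1} − q_k·r_k inherits s_{k+1} = s_{k-1} − q_k·s_k, t_{k+1} = t_{k-1} − q_k·t_k, so r_k = a·s_k + b·t_k at every step:
  q = 1: r = 179, s = 1 − 1·0 = 1, t = 0 − 1·1 = -1  (check: 446·1 + 267·(-1) = 179)
  q = 1: r = 88, s = 0 − 1·1 = -1, t = 1 − 1·(-1) = 2  (check: 446·(-1) + 267·2 = 88)
  q = 2: r = 3, s = 1 − 2·(-1) = 3, t = -1 − 2·2 = -5  (check: 446·3 + 267·(-5) = 3)
  q = 29: r = 1, s = -1 − 29·3 = -88, t = 2 − 29·(-5) = 147  (check: 446·(-88) + 267·147 = 1)
The row with r = 1 (the gcd) gives the Bezout coefficients s = -88, t = 147.
Result: 446 · (-88) + 267 · (147) = 1.

gcd(446, 267) = 1; s = -88, t = 147 (check: 446·(-88) + 267·147 = 1).


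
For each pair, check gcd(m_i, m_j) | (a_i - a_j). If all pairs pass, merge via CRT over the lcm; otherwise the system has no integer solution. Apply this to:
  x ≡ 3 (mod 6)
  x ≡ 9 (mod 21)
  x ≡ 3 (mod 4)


Moduli 6, 21, 4 are not pairwise coprime, so CRT works modulo lcm(m_i) when all pairwise compatibility conditions hold.
Pairwise compatibility: gcd(m_i, m_j) must divide a_i - a_j for every pair.
Merge one congruence at a time:
  Start: x ≡ 3 (mod 6).
  Combine with x ≡ 9 (mod 21): gcd(6, 21) = 3; 9 - 3 = 6, which IS divisible by 3, so compatible.
    Write x = 3 + 6·t and substitute into x ≡ 9 (mod 21): 6·t ≡ 9 − 3 = 6 (mod 21).
    Divide the congruence (and modulus) by g = 3: 2·t ≡ 2 (mod 7).
    The inverse of 2 mod 7 is 4 (since 2·4 = 8 = 1·7 + 1), so t ≡ 4·2 = 8 ≡ 1 (mod 7).
    Then x = 3 + 6·1 = 9, valid modulo lcm(6, 21) = 42: x ≡ 9 (mod 42).
  Combine with x ≡ 3 (mod 4): gcd(42, 4) = 2; 3 - 9 = -6, which IS divisible by 2, so compatible.
    Write x = 9 + 42·t and substitute into x ≡ 3 (mod 4): 42·t ≡ 3 − 9 = -6 (mod 4).
    Divide the congruence (and modulus) by g = 2: 21·t ≡ -3 (mod 2).
    Reduce coefficients mod 2: 1·t ≡ 1 (mod 2).
    So t ≡ 1 (mod 2).
    Then x = 9 + 42·1 = 51, valid modulo lcm(42, 4) = 84: x ≡ 51 (mod 84).
Verify: 51 mod 6 = 3, 51 mod 21 = 9, 51 mod 4 = 3.

x ≡ 51 (mod 84).


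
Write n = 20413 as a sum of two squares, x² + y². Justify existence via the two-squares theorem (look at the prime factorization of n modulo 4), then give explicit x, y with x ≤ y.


Step 1: Factor n = 20413 = 137 · 149.
Step 2: Check the mod-4 condition on each prime factor: 137 ≡ 1 (mod 4), exponent 1; 149 ≡ 1 (mod 4), exponent 1.
All primes ≡ 3 (mod 4) appear to even exponent (or don't appear), so by the two-squares theorem n IS expressible as a sum of two squares.
Step 3: Build a representation. Here n = 137 · 149 is a product of primes ≡ 1 (mod 4). Each prime p ≡ 1 (mod 4) is itself a sum of two squares; find a² by testing p − a² for a perfect square:
  137: 137 − 1² = 136, 137 − 2² = 133, 137 − 3² = 128, 137 − 4² = 121 = 11² ⇒ 137 = 4² + 11².
  149: 149 − 1² = 148, 149 − 2² = 145, 149 − 3² = 140, 149 − 4² = 133, 149 − 5² = 124, 149 − 6² = 113, 149 − 7² = 100 = 10² ⇒ 149 = 7² + 10².
  Combine using the Brahmagupta–Fibonacci identity (a² + b²)(c² + d²) = (ac − bd)² + (ad + bc)² = (ac + bd)² + (ad − bc)²:
  137 · 149 = 20413: from (4² + 11²)(7² + 10²), take (4·7 − 11·10, 4·10 + 11·7) = (28 − 110, 40 + 77) = (-82, 117); dropping signs (only squares matter) gives (82, 117); check 82² + 117² = 6724 + 13689 = 20413 ✓.
Step 4: Order so x ≤ y and verify: 82² + 117² = 6724 + 13689 = 20413 = n. ✓

n = 20413 = 82² + 117² (one valid representation with x ≤ y).


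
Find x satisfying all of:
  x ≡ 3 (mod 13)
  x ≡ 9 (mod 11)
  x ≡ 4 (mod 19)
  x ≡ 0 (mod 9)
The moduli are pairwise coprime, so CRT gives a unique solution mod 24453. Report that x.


Product of moduli M = 13 · 11 · 19 · 9 = 24453.
Merge one congruence at a time:
  Start: x ≡ 3 (mod 13).
  Combine with x ≡ 9 (mod 11); new modulus lcm = 143.
    Write x = 3 + 13·t and substitute into x ≡ 9 (mod 11): 13·t ≡ 9 − 3 = 6 (mod 11).
    Reduce coefficients mod 11: 2·t ≡ 6 (mod 11).
    The inverse of 2 mod 11 is 6 (since 2·6 = 12 = 1·11 + 1), so t ≡ 6·6 = 36 ≡ 3 (mod 11).
    Then x = 3 + 13·3 = 42, valid modulo lcm(13, 11) = 143: x ≡ 42 (mod 143).
  Combine with x ≡ 4 (mod 19); new modulus lcm = 2717.
    Write x = 42 + 143·t and substitute into x ≡ 4 (mod 19): 143·t ≡ 4 − 42 = -38 (mod 19).
    Reduce coefficients mod 19: 10·t ≡ 0 (mod 19).
    The inverse of 10 mod 19 is 2 (since 10·2 = 20 = 1·19 + 1), so t ≡ 2·0 = 0 ≡ 0 (mod 19).
    Then x = 42 + 143·0 = 42, valid modulo lcm(143, 19) = 2717: x ≡ 42 (mod 2717).
  Combine with x ≡ 0 (mod 9); new modulus lcm = 24453.
    Write x = 42 + 2717·t and substitute into x ≡ 0 (mod 9): 2717·t ≡ 0 − 42 = -42 (mod 9).
    Reduce coefficients mod 9: 8·t ≡ 3 (mod 9).
    The inverse of 8 mod 9 is 8 (since 8·8 = 64 = 7·9 + 1), so t ≡ 8·3 = 24 ≡ 6 (mod 9).
    Then x = 42 + 2717·6 = 16344, valid modulo lcm(2717, 9) = 24453: x ≡ 16344 (mod 24453).
Verify against each original: 16344 mod 13 = 3, 16344 mod 11 = 9, 16344 mod 19 = 4, 16344 mod 9 = 0.

x ≡ 16344 (mod 24453).


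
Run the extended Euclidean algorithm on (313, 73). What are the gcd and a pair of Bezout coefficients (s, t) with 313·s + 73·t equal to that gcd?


Euclidean algorithm on (313, 73) — divide until remainder is 0:
  313 = 4 · 73 + 21
  73 = 3 · 21 + 10
  21 = 2 · 10 + 1
  10 = 10 · 1 + 0
gcd(313, 73) = 1.
Track Bezout coefficients alongside the remainders: start with r₀ = 313 = a·1 + b·0 (s = 1, t = 0) and r₁ = 73 = a·0 + b·1 (s = 0, t = 1); each new remainder r_{k+1} = r_{k-1} − q_k·r_k inherits s_{k+1} = s_{k-1} − q_k·s_k, t_{k+1} = t_{k-1} − q_k·t_k, so r_k = a·s_k + b·t_k at every step:
  q = 4: r = 21, s = 1 − 4·0 = 1, t = 0 − 4·1 = -4  (check: 313·1 + 73·(-4) = 21)
  q = 3: r = 10, s = 0 − 3·1 = -3, t = 1 − 3·(-4) = 13  (check: 313·(-3) + 73·13 = 10)
  q = 2: r = 1, s = 1 − 2·(-3) = 7, t = -4 − 2·13 = -30  (check: 313·7 + 73·(-30) = 1)
The row with r = 1 (the gcd) gives the Bezout coefficients s = 7, t = -30.
Result: 313 · (7) + 73 · (-30) = 1.

gcd(313, 73) = 1; s = 7, t = -30 (check: 313·7 + 73·(-30) = 1).


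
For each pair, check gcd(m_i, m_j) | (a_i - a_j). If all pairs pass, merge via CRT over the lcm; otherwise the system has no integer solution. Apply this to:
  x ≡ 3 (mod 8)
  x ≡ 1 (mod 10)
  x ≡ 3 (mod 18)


Moduli 8, 10, 18 are not pairwise coprime, so CRT works modulo lcm(m_i) when all pairwise compatibility conditions hold.
Pairwise compatibility: gcd(m_i, m_j) must divide a_i - a_j for every pair.
Merge one congruence at a time:
  Start: x ≡ 3 (mod 8).
  Combine with x ≡ 1 (mod 10): gcd(8, 10) = 2; 1 - 3 = -2, which IS divisible by 2, so compatible.
    Write x = 3 + 8·t and substitute into x ≡ 1 (mod 10): 8·t ≡ 1 − 3 = -2 (mod 10).
    Divide the congruence (and modulus) by g = 2: 4·t ≡ -1 (mod 5).
    Reduce coefficients mod 5: 4·t ≡ 4 (mod 5).
    The inverse of 4 mod 5 is 4 (since 4·4 = 16 = 3·5 + 1), so t ≡ 4·4 = 16 ≡ 1 (mod 5).
    Then x = 3 + 8·1 = 11, valid modulo lcm(8, 10) = 40: x ≡ 11 (mod 40).
  Combine with x ≡ 3 (mod 18): gcd(40, 18) = 2; 3 - 11 = -8, which IS divisible by 2, so compatible.
    Write x = 11 + 40·t and substitute into x ≡ 3 (mod 18): 40·t ≡ 3 − 11 = -8 (mod 18).
    Divide the congruence (and modulus) by g = 2: 20·t ≡ -4 (mod 9).
    Reduce coefficients mod 9: 2·t ≡ 5 (mod 9).
    The inverse of 2 mod 9 is 5 (since 2·5 = 10 = 1·9 + 1), so t ≡ 5·5 = 25 ≡ 7 (mod 9).
    Then x = 11 + 40·7 = 291, valid modulo lcm(40, 18) = 360: x ≡ 291 (mod 360).
Verify: 291 mod 8 = 3, 291 mod 10 = 1, 291 mod 18 = 3.

x ≡ 291 (mod 360).


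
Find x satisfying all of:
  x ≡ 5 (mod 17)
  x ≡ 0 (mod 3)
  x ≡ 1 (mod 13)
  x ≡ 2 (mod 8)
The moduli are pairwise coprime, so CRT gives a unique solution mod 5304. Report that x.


Product of moduli M = 17 · 3 · 13 · 8 = 5304.
Merge one congruence at a time:
  Start: x ≡ 5 (mod 17).
  Combine with x ≡ 0 (mod 3); new modulus lcm = 51.
    Write x = 5 + 17·t and substitute into x ≡ 0 (mod 3): 17·t ≡ 0 − 5 = -5 (mod 3).
    Reduce coefficients mod 3: 2·t ≡ 1 (mod 3).
    The inverse of 2 mod 3 is 2 (since 2·2 = 4 = 1·3 + 1), so t ≡ 2·1 = 2 ≡ 2 (mod 3).
    Then x = 5 + 17·2 = 39, valid modulo lcm(17, 3) = 51: x ≡ 39 (mod 51).
  Combine with x ≡ 1 (mod 13); new modulus lcm = 663.
    Write x = 39 + 51·t and substitute into x ≡ 1 (mod 13): 51·t ≡ 1 − 39 = -38 (mod 13).
    Reduce coefficients mod 13: 12·t ≡ 1 (mod 13).
    The inverse of 12 mod 13 is 12 (since 12·12 = 144 = 11·13 + 1), so t ≡ 12·1 = 12 ≡ 12 (mod 13).
    Then x = 39 + 51·12 = 651, valid modulo lcm(51, 13) = 663: x ≡ 651 (mod 663).
  Combine with x ≡ 2 (mod 8); new modulus lcm = 5304.
    Write x = 651 + 663·t and substitute into x ≡ 2 (mod 8): 663·t ≡ 2 − 651 = -649 (mod 8).
    Reduce coefficients mod 8: 7·t ≡ 7 (mod 8).
    The inverse of 7 mod 8 is 7 (since 7·7 = 49 = 6·8 + 1), so t ≡ 7·7 = 49 ≡ 1 (mod 8).
    Then x = 651 + 663·1 = 1314, valid modulo lcm(663, 8) = 5304: x ≡ 1314 (mod 5304).
Verify against each original: 1314 mod 17 = 5, 1314 mod 3 = 0, 1314 mod 13 = 1, 1314 mod 8 = 2.

x ≡ 1314 (mod 5304).


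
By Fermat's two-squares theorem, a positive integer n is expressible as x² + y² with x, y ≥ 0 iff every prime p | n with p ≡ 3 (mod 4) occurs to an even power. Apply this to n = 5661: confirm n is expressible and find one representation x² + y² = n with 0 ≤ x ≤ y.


Step 1: Factor n = 5661 = 3^2 · 17 · 37.
Step 2: Check the mod-4 condition on each prime factor: 3 ≡ 3 (mod 4), exponent 2 (must be even); 17 ≡ 1 (mod 4), exponent 1; 37 ≡ 1 (mod 4), exponent 1.
All primes ≡ 3 (mod 4) appear to even exponent (or don't appear), so by the two-squares theorem n IS expressible as a sum of two squares.
Step 3: Build a representation. Group n = k² · m with k = 3 and m = 17 · 37 = 629 (a product of primes ≡ 1 (mod 4)); a representation of m scales to one of n via (k·x)² + (k·y)² = k²(x² + y²). Each prime p ≡ 1 (mod 4) is itself a sum of two squares; find a² by testing p − a² for a perfect square:
  17: 17 − 1² = 16 = 4² ⇒ 17 = 1² + 4².
  37: 37 − 1² = 36 = 6² ⇒ 37 = 1² + 6².
  Combine using the Brahmagupta–Fibonacci identity (a² + b²)(c² + d²) = (ac − bd)² + (ad + bc)² = (ac + bd)² + (ad − bc)²:
  17 · 37 = 629: from (1² + 4²)(1² + 6²), take (1·1 − 4·6, 1·6 + 4·1) = (1 − 24, 6 + 4) = (-23, 10); dropping signs (only squares matter) gives (23, 10); check 23² + 10² = 529 + 100 = 629 ✓.
  Scale by k = 3: (3·23, 3·10) = (69, 30).
Step 4: Order so x ≤ y and verify: 30² + 69² = 900 + 4761 = 5661 = n. ✓

n = 5661 = 30² + 69² (one valid representation with x ≤ y).


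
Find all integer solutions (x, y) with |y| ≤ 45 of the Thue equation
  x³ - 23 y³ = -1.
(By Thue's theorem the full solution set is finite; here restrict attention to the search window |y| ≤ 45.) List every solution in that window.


The equation is x³ - 23y³ = -1. For fixed y, x³ = 23·y³ − 1, so a solution requires the RHS to be a perfect cube.
Strategy: iterate y from -45 to 45, compute RHS = 23·y³ − 1, and check whether it is a (positive or negative) perfect cube.
Check small values of y:
  y = 0: RHS = -1 = (-1)³ ⇒ x = -1 works.
  y = 1: RHS = 22 is not a perfect cube.
  y = -1: RHS = -24 is not a perfect cube.
  y = 2: RHS = 183 is not a perfect cube.
  y = -2: RHS = -185 is not a perfect cube.
  y = 3: RHS = 620 is not a perfect cube.
  y = -3: RHS = -622 is not a perfect cube.
Continuing the search up to |y| = 45 finds no further solutions beyond those listed.
Collected solutions: (-1, 0).

Solutions (with |y| ≤ 45): (-1, 0).


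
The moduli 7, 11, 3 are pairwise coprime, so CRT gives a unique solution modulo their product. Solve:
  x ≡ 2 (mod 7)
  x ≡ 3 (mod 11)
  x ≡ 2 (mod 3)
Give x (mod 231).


Moduli 7, 11, 3 are pairwise coprime; by CRT there is a unique solution modulo M = 7 · 11 · 3 = 231.
Solve pairwise, accumulating the modulus:
  Start with x ≡ 2 (mod 7).
  Combine with x ≡ 3 (mod 11): since gcd(7, 11) = 1, we get a unique residue mod 77.
    Write x = 2 + 7·t and substitute into x ≡ 3 (mod 11): 7·t ≡ 3 − 2 = 1 (mod 11).
    The inverse of 7 mod 11 is 8 (since 7·8 = 56 = 5·11 + 1), so t ≡ 8·1 = 8 ≡ 8 (mod 11).
    Then x = 2 + 7·8 = 58, valid modulo lcm(7, 11) = 77: x ≡ 58 (mod 77).
  Combine with x ≡ 2 (mod 3): since gcd(77, 3) = 1, we get a unique residue mod 231.
    Write x = 58 + 77·t and substitute into x ≡ 2 (mod 3): 77·t ≡ 2 − 58 = -56 (mod 3).
    Reduce coefficients mod 3: 2·t ≡ 1 (mod 3).
    The inverse of 2 mod 3 is 2 (since 2·2 = 4 = 1·3 + 1), so t ≡ 2·1 = 2 ≡ 2 (mod 3).
    Then x = 58 + 77·2 = 212, valid modulo lcm(77, 3) = 231: x ≡ 212 (mod 231).
Verify: 212 mod 7 = 2 ✓, 212 mod 11 = 3 ✓, 212 mod 3 = 2 ✓.

x ≡ 212 (mod 231).


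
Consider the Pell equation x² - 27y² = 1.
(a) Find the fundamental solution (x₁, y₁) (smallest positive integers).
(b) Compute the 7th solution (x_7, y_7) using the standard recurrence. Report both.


Step 1: Find the fundamental solution (x₁, y₁) of x² - 27y² = 1.
  Expand √27 as a continued fraction. a₀ = ⌊√27⌋ = 5; iterate m_{k+1} = d_k·a_k − m_k, d_{k+1} = (27 − m_{k+1}²)/d_k, a_{k+1} = ⌊(a₀ + m_{k+1})/d_{k+1}⌋ (starting m₀ = 0, d₀ = 1), with convergents p_k = a_k·p_{k-1} + p_{k-2}, q_k = a_k·q_{k-1} + q_{k-2} (p₋₁ = 1, q₋₁ = 0):
  k = 0: a₀ = 5; p₀/q₀ = 5/1; p₀² − 27·q₀² = 25 − 27 = -2.
  k = 1: m = 5, d = 2, a = ⌊(5 + 5)/2⌋ = 5; p/q = (5·5 + 1)/(5·1 + 0) = 26/5; p² − 27·q² = 676 − 675 = 1.
  The first convergent with p² − 27·q² = 1 gives the fundamental solution (x₁, y₁) = (26, 5).
Step 2: Apply the recurrence (x_{n+1}, y_{n+1}) = (x₁x_n + 27y₁y_n, x₁y_n + y₁x_n) repeatedly.
  From (x_1, y_1) = (26, 5): x_2 = 26·26 + 27·5·5 = 1351; y_2 = 26·5 + 5·26 = 260.
  From (x_2, y_2) = (1351, 260): x_3 = 26·1351 + 27·5·260 = 70226; y_3 = 26·260 + 5·1351 = 13515.
  From (x_3, y_3) = (70226, 13515): x_4 = 26·70226 + 27·5·13515 = 3650401; y_4 = 26·13515 + 5·70226 = 702520.
  From (x_4, y_4) = (3650401, 702520): x_5 = 26·3650401 + 27·5·702520 = 189750626; y_5 = 26·702520 + 5·3650401 = 36517525.
  From (x_5, y_5) = (189750626, 36517525): x_6 = 26·189750626 + 27·5·36517525 = 9863382151; y_6 = 26·36517525 + 5·189750626 = 1898208780.
  From (x_6, y_6) = (9863382151, 1898208780): x_7 = 26·9863382151 + 27·5·1898208780 = 512706121226; y_7 = 26·1898208780 + 5·9863382151 = 98670339035.
Step 3: Verify x_7² - 27·y_7² = 262867566742609807743076 - 262867566742609807743075 = 1 (should be 1). ✓

(x_1, y_1) = (26, 5); (x_7, y_7) = (512706121226, 98670339035).


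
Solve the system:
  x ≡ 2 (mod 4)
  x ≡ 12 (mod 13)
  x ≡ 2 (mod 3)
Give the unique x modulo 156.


Moduli 4, 13, 3 are pairwise coprime; by CRT there is a unique solution modulo M = 4 · 13 · 3 = 156.
Solve pairwise, accumulating the modulus:
  Start with x ≡ 2 (mod 4).
  Combine with x ≡ 12 (mod 13): since gcd(4, 13) = 1, we get a unique residue mod 52.
    Write x = 2 + 4·t and substitute into x ≡ 12 (mod 13): 4·t ≡ 12 − 2 = 10 (mod 13).
    The inverse of 4 mod 13 is 10 (since 4·10 = 40 = 3·13 + 1), so t ≡ 10·10 = 100 ≡ 9 (mod 13).
    Then x = 2 + 4·9 = 38, valid modulo lcm(4, 13) = 52: x ≡ 38 (mod 52).
  Combine with x ≡ 2 (mod 3): since gcd(52, 3) = 1, we get a unique residue mod 156.
    Write x = 38 + 52·t and substitute into x ≡ 2 (mod 3): 52·t ≡ 2 − 38 = -36 (mod 3).
    Reduce coefficients mod 3: 1·t ≡ 0 (mod 3).
    So t ≡ 0 (mod 3).
    Then x = 38 + 52·0 = 38, valid modulo lcm(52, 3) = 156: x ≡ 38 (mod 156).
Verify: 38 mod 4 = 2 ✓, 38 mod 13 = 12 ✓, 38 mod 3 = 2 ✓.

x ≡ 38 (mod 156).


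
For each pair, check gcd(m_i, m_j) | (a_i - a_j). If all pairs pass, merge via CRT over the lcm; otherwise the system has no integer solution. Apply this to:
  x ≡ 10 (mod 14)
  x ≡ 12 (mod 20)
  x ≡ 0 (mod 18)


Moduli 14, 20, 18 are not pairwise coprime, so CRT works modulo lcm(m_i) when all pairwise compatibility conditions hold.
Pairwise compatibility: gcd(m_i, m_j) must divide a_i - a_j for every pair.
Merge one congruence at a time:
  Start: x ≡ 10 (mod 14).
  Combine with x ≡ 12 (mod 20): gcd(14, 20) = 2; 12 - 10 = 2, which IS divisible by 2, so compatible.
    Write x = 10 + 14·t and substitute into x ≡ 12 (mod 20): 14·t ≡ 12 − 10 = 2 (mod 20).
    Divide the congruence (and modulus) by g = 2: 7·t ≡ 1 (mod 10).
    The inverse of 7 mod 10 is 3 (since 7·3 = 21 = 2·10 + 1), so t ≡ 3·1 = 3 ≡ 3 (mod 10).
    Then x = 10 + 14·3 = 52, valid modulo lcm(14, 20) = 140: x ≡ 52 (mod 140).
  Combine with x ≡ 0 (mod 18): gcd(140, 18) = 2; 0 - 52 = -52, which IS divisible by 2, so compatible.
    Write x = 52 + 140·t and substitute into x ≡ 0 (mod 18): 140·t ≡ 0 − 52 = -52 (mod 18).
    Divide the congruence (and modulus) by g = 2: 70·t ≡ -26 (mod 9).
    Reduce coefficients mod 9: 7·t ≡ 1 (mod 9).
    The inverse of 7 mod 9 is 4 (since 7·4 = 28 = 3·9 + 1), so t ≡ 4·1 = 4 ≡ 4 (mod 9).
    Then x = 52 + 140·4 = 612, valid modulo lcm(140, 18) = 1260: x ≡ 612 (mod 1260).
Verify: 612 mod 14 = 10, 612 mod 20 = 12, 612 mod 18 = 0.

x ≡ 612 (mod 1260).


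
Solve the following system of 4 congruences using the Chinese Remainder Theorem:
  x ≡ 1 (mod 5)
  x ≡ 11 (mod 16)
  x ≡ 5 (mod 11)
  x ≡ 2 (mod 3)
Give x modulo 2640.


Product of moduli M = 5 · 16 · 11 · 3 = 2640.
Merge one congruence at a time:
  Start: x ≡ 1 (mod 5).
  Combine with x ≡ 11 (mod 16); new modulus lcm = 80.
    Write x = 1 + 5·t and substitute into x ≡ 11 (mod 16): 5·t ≡ 11 − 1 = 10 (mod 16).
    The inverse of 5 mod 16 is 13 (since 5·13 = 65 = 4·16 + 1), so t ≡ 13·10 = 130 ≡ 2 (mod 16).
    Then x = 1 + 5·2 = 11, valid modulo lcm(5, 16) = 80: x ≡ 11 (mod 80).
  Combine with x ≡ 5 (mod 11); new modulus lcm = 880.
    Write x = 11 + 80·t and substitute into x ≡ 5 (mod 11): 80·t ≡ 5 − 11 = -6 (mod 11).
    Reduce coefficients mod 11: 3·t ≡ 5 (mod 11).
    The inverse of 3 mod 11 is 4 (since 3·4 = 12 = 1·11 + 1), so t ≡ 4·5 = 20 ≡ 9 (mod 11).
    Then x = 11 + 80·9 = 731, valid modulo lcm(80, 11) = 880: x ≡ 731 (mod 880).
  Combine with x ≡ 2 (mod 3); new modulus lcm = 2640.
    Write x = 731 + 880·t and substitute into x ≡ 2 (mod 3): 880·t ≡ 2 − 731 = -729 (mod 3).
    Reduce coefficients mod 3: 1·t ≡ 0 (mod 3).
    So t ≡ 0 (mod 3).
    Then x = 731 + 880·0 = 731, valid modulo lcm(880, 3) = 2640: x ≡ 731 (mod 2640).
Verify against each original: 731 mod 5 = 1, 731 mod 16 = 11, 731 mod 11 = 5, 731 mod 3 = 2.

x ≡ 731 (mod 2640).


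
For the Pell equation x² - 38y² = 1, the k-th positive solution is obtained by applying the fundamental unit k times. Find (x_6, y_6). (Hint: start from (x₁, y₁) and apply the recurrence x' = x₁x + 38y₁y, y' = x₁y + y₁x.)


Step 1: Find the fundamental solution (x₁, y₁) of x² - 38y² = 1.
  Expand √38 as a continued fraction. a₀ = ⌊√38⌋ = 6; iterate m_{k+1} = d_k·a_k − m_k, d_{k+1} = (38 − m_{k+1}²)/d_k, a_{k+1} = ⌊(a₀ + m_{k+1})/d_{k+1}⌋ (starting m₀ = 0, d₀ = 1), with convergents p_k = a_k·p_{k-1} + p_{k-2}, q_k = a_k·q_{k-1} + q_{k-2} (p₋₁ = 1, q₋₁ = 0):
  k = 0: a₀ = 6; p₀/q₀ = 6/1; p₀² − 38·q₀² = 36 − 38 = -2.
  k = 1: m = 6, d = 2, a = ⌊(6 + 6)/2⌋ = 6; p/q = (6·6 + 1)/(6·1 + 0) = 37/6; p² − 38·q² = 1369 − 1368 = 1.
  The first convergent with p² − 38·q² = 1 gives the fundamental solution (x₁, y₁) = (37, 6).
Step 2: Apply the recurrence (x_{n+1}, y_{n+1}) = (x₁x_n + 38y₁y_n, x₁y_n + y₁x_n) repeatedly.
  From (x_1, y_1) = (37, 6): x_2 = 37·37 + 38·6·6 = 2737; y_2 = 37·6 + 6·37 = 444.
  From (x_2, y_2) = (2737, 444): x_3 = 37·2737 + 38·6·444 = 202501; y_3 = 37·444 + 6·2737 = 32850.
  From (x_3, y_3) = (202501, 32850): x_4 = 37·202501 + 38·6·32850 = 14982337; y_4 = 37·32850 + 6·202501 = 2430456.
  From (x_4, y_4) = (14982337, 2430456): x_5 = 37·14982337 + 38·6·2430456 = 1108490437; y_5 = 37·2430456 + 6·14982337 = 179820894.
  From (x_5, y_5) = (1108490437, 179820894): x_6 = 37·1108490437 + 38·6·179820894 = 82013310001; y_6 = 37·179820894 + 6·1108490437 = 13304315700.
Step 3: Verify x_6² - 38·y_6² = 6726183017320126620001 - 6726183017320126620000 = 1 (should be 1). ✓

(x_1, y_1) = (37, 6); (x_6, y_6) = (82013310001, 13304315700).


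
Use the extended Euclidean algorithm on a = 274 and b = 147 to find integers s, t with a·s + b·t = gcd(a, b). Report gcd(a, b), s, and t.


Euclidean algorithm on (274, 147) — divide until remainder is 0:
  274 = 1 · 147 + 127
  147 = 1 · 127 + 20
  127 = 6 · 20 + 7
  20 = 2 · 7 + 6
  7 = 1 · 6 + 1
  6 = 6 · 1 + 0
gcd(274, 147) = 1.
Track Bezout coefficients alongside the remainders: start with r₀ = 274 = a·1 + b·0 (s = 1, t = 0) and r₁ = 147 = a·0 + b·1 (s = 0, t = 1); each new remainder r_{k+1} = r_{k-1} − q_k·r_k inherits s_{k+1} = s_{k-1} − q_k·s_k, t_{k+1} = t_{k-1} − q_k·t_k, so r_k = a·s_k + b·t_k at every step:
  q = 1: r = 127, s = 1 − 1·0 = 1, t = 0 − 1·1 = -1  (check: 274·1 + 147·(-1) = 127)
  q = 1: r = 20, s = 0 − 1·1 = -1, t = 1 − 1·(-1) = 2  (check: 274·(-1) + 147·2 = 20)
  q = 6: r = 7, s = 1 − 6·(-1) = 7, t = -1 − 6·2 = -13  (check: 274·7 + 147·(-13) = 7)
  q = 2: r = 6, s = -1 − 2·7 = -15, t = 2 − 2·(-13) = 28  (check: 274·(-15) + 147·28 = 6)
  q = 1: r = 1, s = 7 − 1·(-15) = 22, t = -13 − 1·28 = -41  (check: 274·22 + 147·(-41) = 1)
The row with r = 1 (the gcd) gives the Bezout coefficients s = 22, t = -41.
Result: 274 · (22) + 147 · (-41) = 1.

gcd(274, 147) = 1; s = 22, t = -41 (check: 274·22 + 147·(-41) = 1).


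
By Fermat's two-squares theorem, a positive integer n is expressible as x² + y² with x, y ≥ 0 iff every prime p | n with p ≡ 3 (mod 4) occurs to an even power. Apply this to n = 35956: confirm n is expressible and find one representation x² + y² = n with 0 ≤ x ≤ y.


Step 1: Factor n = 35956 = 2^2 · 89 · 101.
Step 2: Check the mod-4 condition on each prime factor: 2 = 2 (special); 89 ≡ 1 (mod 4), exponent 1; 101 ≡ 1 (mod 4), exponent 1.
All primes ≡ 3 (mod 4) appear to even exponent (or don't appear), so by the two-squares theorem n IS expressible as a sum of two squares.
Step 3: Build a representation. Group n = k² · m with k = 2 and m = 89 · 101 = 8989 (a product of primes ≡ 1 (mod 4)); a representation of m scales to one of n via (k·x)² + (k·y)² = k²(x² + y²). Each prime p ≡ 1 (mod 4) is itself a sum of two squares; find a² by testing p − a² for a perfect square:
  89: 89 − 1² = 88, 89 − 2² = 85, 89 − 3² = 80, 89 − 4² = 73, 89 − 5² = 64 = 8² ⇒ 89 = 5² + 8².
  101: 101 − 1² = 100 = 10² ⇒ 101 = 1² + 10².
  Combine using the Brahmagupta–Fibonacci identity (a² + b²)(c² + d²) = (ac − bd)² + (ad + bc)² = (ac + bd)² + (ad − bc)²:
  89 · 101 = 8989: from (5² + 8²)(1² + 10²), take (5·1 − 8·10, 5·10 + 8·1) = (5 − 80, 50 + 8) = (-75, 58); dropping signs (only squares matter) gives (75, 58); check 75² + 58² = 5625 + 3364 = 8989 ✓.
  Scale by k = 2: (2·75, 2·58) = (150, 116).
Step 4: Order so x ≤ y and verify: 116² + 150² = 13456 + 22500 = 35956 = n. ✓

n = 35956 = 116² + 150² (one valid representation with x ≤ y).


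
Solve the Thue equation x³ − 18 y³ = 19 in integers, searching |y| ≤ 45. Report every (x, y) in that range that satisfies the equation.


The equation is x³ - 18y³ = 19. For fixed y, x³ = 18·y³ + 19, so a solution requires the RHS to be a perfect cube.
Strategy: iterate y from -45 to 45, compute RHS = 18·y³ + 19, and check whether it is a (positive or negative) perfect cube.
Check small values of y:
  y = 0: RHS = 19 is not a perfect cube.
  y = 1: RHS = 37 is not a perfect cube.
  y = -1: RHS = 1 = (1)³ ⇒ x = 1 works.
  y = 2: RHS = 163 is not a perfect cube.
  y = -2: RHS = -125 = (-5)³ ⇒ x = -5 works.
  y = 3: RHS = 505 is not a perfect cube.
  y = -3: RHS = -467 is not a perfect cube.
Continuing the search up to |y| = 45 finds no further solutions beyond those listed.
Collected solutions: (1, -1), (-5, -2).

Solutions (with |y| ≤ 45): (1, -1), (-5, -2).


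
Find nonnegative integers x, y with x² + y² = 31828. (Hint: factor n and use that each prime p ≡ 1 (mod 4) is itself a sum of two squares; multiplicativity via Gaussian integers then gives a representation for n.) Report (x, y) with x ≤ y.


Step 1: Factor n = 31828 = 2^2 · 73 · 109.
Step 2: Check the mod-4 condition on each prime factor: 2 = 2 (special); 73 ≡ 1 (mod 4), exponent 1; 109 ≡ 1 (mod 4), exponent 1.
All primes ≡ 3 (mod 4) appear to even exponent (or don't appear), so by the two-squares theorem n IS expressible as a sum of two squares.
Step 3: Build a representation. Group n = k² · m with k = 2 and m = 73 · 109 = 7957 (a product of primes ≡ 1 (mod 4)); a representation of m scales to one of n via (k·x)² + (k·y)² = k²(x² + y²). Each prime p ≡ 1 (mod 4) is itself a sum of two squares; find a² by testing p − a² for a perfect square:
  73: 73 − 1² = 72, 73 − 2² = 69, 73 − 3² = 64 = 8² ⇒ 73 = 3² + 8².
  109: 109 − 1² = 108, 109 − 2² = 105, 109 − 3² = 100 = 10² ⇒ 109 = 3² + 10².
  Combine using the Brahmagupta–Fibonacci identity (a² + b²)(c² + d²) = (ac − bd)² + (ad + bc)² = (ac + bd)² + (ad − bc)²:
  73 · 109 = 7957: from (3² + 8²)(3² + 10²), take (3·3 − 8·10, 3·10 + 8·3) = (9 − 80, 30 + 24) = (-71, 54); dropping signs (only squares matter) gives (71, 54); check 71² + 54² = 5041 + 2916 = 7957 ✓.
  Scale by k = 2: (2·71, 2·54) = (142, 108).
Step 4: Order so x ≤ y and verify: 108² + 142² = 11664 + 20164 = 31828 = n. ✓

n = 31828 = 108² + 142² (one valid representation with x ≤ y).


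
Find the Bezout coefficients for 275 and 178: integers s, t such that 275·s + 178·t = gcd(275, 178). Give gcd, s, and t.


Euclidean algorithm on (275, 178) — divide until remainder is 0:
  275 = 1 · 178 + 97
  178 = 1 · 97 + 81
  97 = 1 · 81 + 16
  81 = 5 · 16 + 1
  16 = 16 · 1 + 0
gcd(275, 178) = 1.
Track Bezout coefficients alongside the remainders: start with r₀ = 275 = a·1 + b·0 (s = 1, t = 0) and r₁ = 178 = a·0 + b·1 (s = 0, t = 1); each new remainder r_{k+1} = r_{k-1} − q_k·r_k inherits s_{k+1} = s_{k-1} − q_k·s_k, t_{k+1} = t_{k-1} − q_k·t_k, so r_k = a·s_k + b·t_k at every step:
  q = 1: r = 97, s = 1 − 1·0 = 1, t = 0 − 1·1 = -1  (check: 275·1 + 178·(-1) = 97)
  q = 1: r = 81, s = 0 − 1·1 = -1, t = 1 − 1·(-1) = 2  (check: 275·(-1) + 178·2 = 81)
  q = 1: r = 16, s = 1 − 1·(-1) = 2, t = -1 − 1·2 = -3  (check: 275·2 + 178·(-3) = 16)
  q = 5: r = 1, s = -1 − 5·2 = -11, t = 2 − 5·(-3) = 17  (check: 275·(-11) + 178·17 = 1)
The row with r = 1 (the gcd) gives the Bezout coefficients s = -11, t = 17.
Result: 275 · (-11) + 178 · (17) = 1.

gcd(275, 178) = 1; s = -11, t = 17 (check: 275·(-11) + 178·17 = 1).


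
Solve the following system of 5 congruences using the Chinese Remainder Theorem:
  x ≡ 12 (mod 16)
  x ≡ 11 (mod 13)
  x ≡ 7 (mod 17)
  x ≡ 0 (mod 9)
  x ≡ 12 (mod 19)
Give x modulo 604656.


Product of moduli M = 16 · 13 · 17 · 9 · 19 = 604656.
Merge one congruence at a time:
  Start: x ≡ 12 (mod 16).
  Combine with x ≡ 11 (mod 13); new modulus lcm = 208.
    Write x = 12 + 16·t and substitute into x ≡ 11 (mod 13): 16·t ≡ 11 − 12 = -1 (mod 13).
    Reduce coefficients mod 13: 3·t ≡ 12 (mod 13).
    The inverse of 3 mod 13 is 9 (since 3·9 = 27 = 2·13 + 1), so t ≡ 9·12 = 108 ≡ 4 (mod 13).
    Then x = 12 + 16·4 = 76, valid modulo lcm(16, 13) = 208: x ≡ 76 (mod 208).
  Combine with x ≡ 7 (mod 17); new modulus lcm = 3536.
    Write x = 76 + 208·t and substitute into x ≡ 7 (mod 17): 208·t ≡ 7 − 76 = -69 (mod 17).
    Reduce coefficients mod 17: 4·t ≡ 16 (mod 17).
    The inverse of 4 mod 17 is 13 (since 4·13 = 52 = 3·17 + 1), so t ≡ 13·16 = 208 ≡ 4 (mod 17).
    Then x = 76 + 208·4 = 908, valid modulo lcm(208, 17) = 3536: x ≡ 908 (mod 3536).
  Combine with x ≡ 0 (mod 9); new modulus lcm = 31824.
    Write x = 908 + 3536·t and substitute into x ≡ 0 (mod 9): 3536·t ≡ 0 − 908 = -908 (mod 9).
    Reduce coefficients mod 9: 8·t ≡ 1 (mod 9).
    The inverse of 8 mod 9 is 8 (since 8·8 = 64 = 7·9 + 1), so t ≡ 8·1 = 8 ≡ 8 (mod 9).
    Then x = 908 + 3536·8 = 29196, valid modulo lcm(3536, 9) = 31824: x ≡ 29196 (mod 31824).
  Combine with x ≡ 12 (mod 19); new modulus lcm = 604656.
    Write x = 29196 + 31824·t and substitute into x ≡ 12 (mod 19): 31824·t ≡ 12 − 29196 = -29184 (mod 19).
    Reduce coefficients mod 19: 18·t ≡ 0 (mod 19).
    The inverse of 18 mod 19 is 18 (since 18·18 = 324 = 17·19 + 1), so t ≡ 18·0 = 0 ≡ 0 (mod 19).
    Then x = 29196 + 31824·0 = 29196, valid modulo lcm(31824, 19) = 604656: x ≡ 29196 (mod 604656).
Verify against each original: 29196 mod 16 = 12, 29196 mod 13 = 11, 29196 mod 17 = 7, 29196 mod 9 = 0, 29196 mod 19 = 12.

x ≡ 29196 (mod 604656).
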